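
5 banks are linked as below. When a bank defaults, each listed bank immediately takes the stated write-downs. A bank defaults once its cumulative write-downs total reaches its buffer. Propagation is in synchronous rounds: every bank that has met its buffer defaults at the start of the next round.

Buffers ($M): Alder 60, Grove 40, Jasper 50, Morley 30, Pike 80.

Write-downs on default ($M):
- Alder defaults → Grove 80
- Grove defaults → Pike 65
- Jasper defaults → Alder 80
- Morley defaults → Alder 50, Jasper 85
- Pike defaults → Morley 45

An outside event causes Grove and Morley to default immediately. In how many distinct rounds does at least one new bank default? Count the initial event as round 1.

3

Round 1 — Grove, Morley default (initial).
  Alder: +50 → 50 < 60
  Jasper: +85 → 85 ≥ 50
  Pike: +65 → 65 < 80
Round 2 — Jasper defaults.
  Alder: +80 → 130 ≥ 60
Round 3 — Alder defaults.
No further defaults.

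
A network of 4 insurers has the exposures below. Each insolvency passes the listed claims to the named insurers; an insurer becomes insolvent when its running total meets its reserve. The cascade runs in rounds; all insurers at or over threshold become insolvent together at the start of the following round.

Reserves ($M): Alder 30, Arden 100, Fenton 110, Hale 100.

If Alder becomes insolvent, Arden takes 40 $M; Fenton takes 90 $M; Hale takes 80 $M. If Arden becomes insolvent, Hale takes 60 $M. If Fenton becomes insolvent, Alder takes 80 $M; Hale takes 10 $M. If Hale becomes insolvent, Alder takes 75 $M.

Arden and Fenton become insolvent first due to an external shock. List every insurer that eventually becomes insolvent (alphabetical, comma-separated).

Alder, Arden, Fenton, Hale

Round 1 — Arden, Fenton become insolvent (initial).
  Alder: +80 → 80 ≥ 30
  Hale: +60+10 → 70 < 100
Round 2 — Alder becomes insolvent.
  Hale: +80 → 150 ≥ 100
Round 3 — Hale becomes insolvent.
No further insolvencies.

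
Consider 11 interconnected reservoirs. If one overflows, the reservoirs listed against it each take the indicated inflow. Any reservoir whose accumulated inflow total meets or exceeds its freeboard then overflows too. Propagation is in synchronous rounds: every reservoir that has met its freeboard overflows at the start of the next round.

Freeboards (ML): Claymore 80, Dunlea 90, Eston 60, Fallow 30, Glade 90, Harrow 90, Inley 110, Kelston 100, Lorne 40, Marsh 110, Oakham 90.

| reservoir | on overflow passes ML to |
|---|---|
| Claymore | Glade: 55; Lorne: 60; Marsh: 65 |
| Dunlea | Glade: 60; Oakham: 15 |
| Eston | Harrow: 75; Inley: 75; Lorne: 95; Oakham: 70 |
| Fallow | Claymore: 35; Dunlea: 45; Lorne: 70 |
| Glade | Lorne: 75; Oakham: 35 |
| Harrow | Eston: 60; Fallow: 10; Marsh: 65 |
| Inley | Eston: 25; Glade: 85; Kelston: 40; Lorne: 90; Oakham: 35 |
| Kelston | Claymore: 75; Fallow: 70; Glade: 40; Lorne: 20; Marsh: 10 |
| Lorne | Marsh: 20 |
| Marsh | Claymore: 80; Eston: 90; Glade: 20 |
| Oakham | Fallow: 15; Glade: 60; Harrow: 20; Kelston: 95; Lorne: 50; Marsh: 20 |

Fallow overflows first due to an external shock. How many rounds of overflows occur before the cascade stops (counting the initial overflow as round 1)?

2

Round 1 — Fallow overflows (initial).
  Claymore: +35 → 35 < 80
  Dunlea: +45 → 45 < 90
  Lorne: +70 → 70 ≥ 40
Round 2 — Lorne overflows.
  Marsh: +20 → 20 < 110
No further overflows.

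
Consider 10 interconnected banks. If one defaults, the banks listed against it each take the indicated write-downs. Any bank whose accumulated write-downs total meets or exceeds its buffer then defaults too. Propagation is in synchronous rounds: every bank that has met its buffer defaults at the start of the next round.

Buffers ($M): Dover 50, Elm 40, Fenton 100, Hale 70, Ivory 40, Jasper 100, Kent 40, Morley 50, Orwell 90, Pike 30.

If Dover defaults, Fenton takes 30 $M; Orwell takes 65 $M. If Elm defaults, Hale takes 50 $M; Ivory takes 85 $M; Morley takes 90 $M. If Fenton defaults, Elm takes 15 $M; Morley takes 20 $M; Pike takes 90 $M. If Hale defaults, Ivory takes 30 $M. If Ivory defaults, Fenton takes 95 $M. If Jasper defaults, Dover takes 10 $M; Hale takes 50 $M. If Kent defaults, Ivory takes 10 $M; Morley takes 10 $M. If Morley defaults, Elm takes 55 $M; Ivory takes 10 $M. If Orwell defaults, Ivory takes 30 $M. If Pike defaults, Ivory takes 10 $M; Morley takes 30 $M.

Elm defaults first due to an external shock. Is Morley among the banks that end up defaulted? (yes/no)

yes

Round 1 — Elm defaults (initial).
  Hale: +50 → 50 < 70
  Ivory: +85 → 85 ≥ 40
  Morley: +90 → 90 ≥ 50
Round 2 — Ivory, Morley default.
  Fenton: +95 → 95 < 100
No further defaults.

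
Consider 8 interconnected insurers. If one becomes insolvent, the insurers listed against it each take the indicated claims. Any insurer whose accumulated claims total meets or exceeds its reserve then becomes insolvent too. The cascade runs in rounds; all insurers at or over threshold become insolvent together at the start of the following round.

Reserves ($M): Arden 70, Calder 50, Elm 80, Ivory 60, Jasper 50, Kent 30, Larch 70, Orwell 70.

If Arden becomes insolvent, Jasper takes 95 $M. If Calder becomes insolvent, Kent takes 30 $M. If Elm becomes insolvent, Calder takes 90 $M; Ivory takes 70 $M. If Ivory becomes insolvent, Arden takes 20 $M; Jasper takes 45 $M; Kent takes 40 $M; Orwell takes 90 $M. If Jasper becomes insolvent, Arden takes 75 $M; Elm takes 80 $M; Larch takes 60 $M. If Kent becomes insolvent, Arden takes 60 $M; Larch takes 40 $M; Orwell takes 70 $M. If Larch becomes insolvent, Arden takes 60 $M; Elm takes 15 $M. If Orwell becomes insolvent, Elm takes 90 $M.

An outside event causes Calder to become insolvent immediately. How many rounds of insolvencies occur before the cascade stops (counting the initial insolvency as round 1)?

Round 1 — Calder becomes insolvent (initial).
  Kent: +30 → 30 ≥ 30
Round 2 — Kent becomes insolvent.
  Arden: +60 → 60 < 70
  Larch: +40 → 40 < 70
  Orwell: +70 → 70 ≥ 70
Round 3 — Orwell becomes insolvent.
  Elm: +90 → 90 ≥ 80
Round 4 — Elm becomes insolvent.
  Ivory: +70 → 70 ≥ 60
Round 5 — Ivory becomes insolvent.
  Arden: +20 → 80 ≥ 70
  Jasper: +45 → 45 < 50
Round 6 — Arden becomes insolvent.
  Jasper: +95 → 140 ≥ 50
Round 7 — Jasper becomes insolvent.
  Larch: +60 → 100 ≥ 70
Round 8 — Larch becomes insolvent.
No further insolvencies.

8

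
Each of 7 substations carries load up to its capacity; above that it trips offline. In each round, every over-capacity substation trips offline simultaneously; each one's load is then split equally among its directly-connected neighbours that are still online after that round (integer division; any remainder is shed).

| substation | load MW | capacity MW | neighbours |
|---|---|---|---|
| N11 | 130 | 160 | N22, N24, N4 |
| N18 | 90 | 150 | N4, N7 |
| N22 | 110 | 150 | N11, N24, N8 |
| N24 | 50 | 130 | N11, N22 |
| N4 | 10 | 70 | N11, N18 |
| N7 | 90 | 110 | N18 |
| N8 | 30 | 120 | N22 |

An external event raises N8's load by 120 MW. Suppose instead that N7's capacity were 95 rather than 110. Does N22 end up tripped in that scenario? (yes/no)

yes

With N7's capacity at 95:
Round 1 — N8 at 150 > 120. N8 trips offline.
  N8 sheds 150 MW to N22: 150 each.
    N22: 110+150 = 260 > 150
Round 2 — N22 trips offline.
  N22 sheds 260 MW to N11, N24: 130 each.
    N11: 130+130 = 260 > 160
    N24: 50+130 = 180 > 130
Round 3 — N11, N24 trip offline.
  N11 sheds 260 MW to N4: 260 each.
    N4: 10+260 = 270 > 70
  N24 sheds 180 MW: no online neighbours, lost.
Round 4 — N4 trips offline.
  N4 sheds 270 MW to N18: 270 each.
    N18: 90+270 = 360 > 150
Round 5 — N18 trips offline.
  N18 sheds 360 MW to N7: 360 each.
    N7: 90+360 = 450 > 95
Round 6 — N7 trips offline.
  N7 sheds 450 MW: no online neighbours, lost.
No further trips.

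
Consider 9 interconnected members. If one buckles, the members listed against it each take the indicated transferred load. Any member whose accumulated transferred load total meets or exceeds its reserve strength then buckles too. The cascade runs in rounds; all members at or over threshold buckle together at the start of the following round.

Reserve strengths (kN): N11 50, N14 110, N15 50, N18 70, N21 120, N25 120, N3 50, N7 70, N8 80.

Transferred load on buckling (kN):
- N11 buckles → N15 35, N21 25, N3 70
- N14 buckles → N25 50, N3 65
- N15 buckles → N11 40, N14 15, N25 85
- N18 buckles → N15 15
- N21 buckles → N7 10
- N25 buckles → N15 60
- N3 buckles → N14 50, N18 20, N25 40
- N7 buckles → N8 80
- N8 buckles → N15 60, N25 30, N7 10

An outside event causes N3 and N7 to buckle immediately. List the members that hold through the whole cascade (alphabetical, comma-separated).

N11, N14, N18, N21

Round 1 — N3, N7 buckle (initial).
  N14: +50 → 50 < 110
  N18: +20 → 20 < 70
  N25: +40 → 40 < 120
  N8: +80 → 80 ≥ 80
Round 2 — N8 buckles.
  N15: +60 → 60 ≥ 50
  N25: +30 → 70 < 120
Round 3 — N15 buckles.
  N11: +40 → 40 < 50
  N14: +15 → 65 < 110
  N25: +85 → 155 ≥ 120
Round 4 — N25 buckles.
No further bucklings.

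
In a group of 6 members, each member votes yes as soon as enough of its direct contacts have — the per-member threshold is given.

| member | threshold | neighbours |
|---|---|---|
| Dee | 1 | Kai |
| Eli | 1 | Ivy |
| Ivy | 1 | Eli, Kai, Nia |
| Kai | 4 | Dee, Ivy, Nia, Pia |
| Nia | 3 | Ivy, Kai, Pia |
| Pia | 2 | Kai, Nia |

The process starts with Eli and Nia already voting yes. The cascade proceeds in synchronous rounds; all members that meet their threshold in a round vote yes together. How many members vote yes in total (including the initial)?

Round 1 — Eli, Nia vote yes (initial).
Round 2 — checking thresholds:
  Ivy: 2 of 3 neighbours ≥ 1, votes yes.
  Kai: 1 of 4 neighbours < 4, holds.
  Pia: 1 of 2 neighbours < 2, holds.
Round 3 — no new yes votes; cascade stops.

3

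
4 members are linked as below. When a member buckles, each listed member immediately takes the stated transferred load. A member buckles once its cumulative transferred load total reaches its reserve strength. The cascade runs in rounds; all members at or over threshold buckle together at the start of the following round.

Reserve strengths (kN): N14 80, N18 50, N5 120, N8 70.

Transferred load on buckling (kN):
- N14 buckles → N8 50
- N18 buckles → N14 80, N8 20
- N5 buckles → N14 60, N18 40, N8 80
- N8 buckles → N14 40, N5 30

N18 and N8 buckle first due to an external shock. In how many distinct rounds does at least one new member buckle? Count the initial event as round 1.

2

Round 1 — N18, N8 buckle (initial).
  N14: +80+40 → 120 ≥ 80
  N5: +30 → 30 < 120
Round 2 — N14 buckles.
No further bucklings.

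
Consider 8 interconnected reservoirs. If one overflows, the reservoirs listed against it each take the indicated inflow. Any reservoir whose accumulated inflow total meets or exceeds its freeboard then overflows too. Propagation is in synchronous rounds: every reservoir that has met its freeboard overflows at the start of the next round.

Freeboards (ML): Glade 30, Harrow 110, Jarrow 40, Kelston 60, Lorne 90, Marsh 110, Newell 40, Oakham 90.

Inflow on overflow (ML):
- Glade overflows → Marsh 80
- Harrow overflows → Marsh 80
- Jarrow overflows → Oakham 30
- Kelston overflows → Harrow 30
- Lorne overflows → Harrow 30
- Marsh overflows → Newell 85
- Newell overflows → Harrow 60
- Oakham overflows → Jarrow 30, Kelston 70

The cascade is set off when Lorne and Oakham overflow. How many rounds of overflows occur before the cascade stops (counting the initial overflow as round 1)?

2

Round 1 — Lorne, Oakham overflow (initial).
  Harrow: +30 → 30 < 110
  Jarrow: +30 → 30 < 40
  Kelston: +70 → 70 ≥ 60
Round 2 — Kelston overflows.
  Harrow: +30 → 60 < 110
No further overflows.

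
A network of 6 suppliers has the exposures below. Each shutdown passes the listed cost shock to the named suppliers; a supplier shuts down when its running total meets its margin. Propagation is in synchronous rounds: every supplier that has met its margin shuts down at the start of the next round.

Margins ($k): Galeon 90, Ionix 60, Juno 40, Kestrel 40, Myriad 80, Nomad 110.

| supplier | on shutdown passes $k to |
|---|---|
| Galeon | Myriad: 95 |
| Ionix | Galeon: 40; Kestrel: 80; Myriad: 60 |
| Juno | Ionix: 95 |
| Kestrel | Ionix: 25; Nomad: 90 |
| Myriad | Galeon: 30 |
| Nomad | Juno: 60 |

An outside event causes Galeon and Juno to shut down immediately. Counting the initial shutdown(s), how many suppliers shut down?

Round 1 — Galeon, Juno shut down (initial).
  Ionix: +95 → 95 ≥ 60
  Myriad: +95 → 95 ≥ 80
Round 2 — Ionix, Myriad shut down.
  Kestrel: +80 → 80 ≥ 40
Round 3 — Kestrel shuts down.
  Nomad: +90 → 90 < 110
No further shutdowns.

5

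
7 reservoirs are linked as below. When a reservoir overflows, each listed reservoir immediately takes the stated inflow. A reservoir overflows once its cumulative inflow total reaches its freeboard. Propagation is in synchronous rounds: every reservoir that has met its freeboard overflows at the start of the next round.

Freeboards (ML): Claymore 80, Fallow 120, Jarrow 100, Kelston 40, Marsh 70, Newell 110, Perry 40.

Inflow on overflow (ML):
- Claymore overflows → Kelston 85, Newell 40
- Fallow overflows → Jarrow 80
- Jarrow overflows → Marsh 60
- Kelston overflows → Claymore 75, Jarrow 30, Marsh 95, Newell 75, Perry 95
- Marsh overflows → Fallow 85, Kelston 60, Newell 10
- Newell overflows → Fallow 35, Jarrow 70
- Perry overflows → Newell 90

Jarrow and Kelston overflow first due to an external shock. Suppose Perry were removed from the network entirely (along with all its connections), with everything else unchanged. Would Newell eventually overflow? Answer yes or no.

With Perry removed:
Round 1 — Jarrow, Kelston overflow (initial).
  Claymore: +75 → 75 < 80
  Marsh: +60+95 → 155 ≥ 70
  Newell: +75 → 75 < 110
Round 2 — Marsh overflows.
  Fallow: +85 → 85 < 120
  Newell: +10 → 85 < 110
No further overflows.

no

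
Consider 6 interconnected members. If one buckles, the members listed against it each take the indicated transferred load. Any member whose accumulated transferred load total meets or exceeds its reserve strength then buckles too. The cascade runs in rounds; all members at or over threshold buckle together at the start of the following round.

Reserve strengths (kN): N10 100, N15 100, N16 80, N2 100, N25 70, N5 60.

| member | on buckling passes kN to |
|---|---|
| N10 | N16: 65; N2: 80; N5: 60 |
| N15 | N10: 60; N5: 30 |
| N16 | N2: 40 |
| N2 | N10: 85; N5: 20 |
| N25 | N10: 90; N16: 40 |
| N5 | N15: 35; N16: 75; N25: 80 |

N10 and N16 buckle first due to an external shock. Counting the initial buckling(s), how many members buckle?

Round 1 — N10, N16 buckle (initial).
  N2: +80+40 → 120 ≥ 100
  N5: +60 → 60 ≥ 60
Round 2 — N2, N5 buckle.
  N15: +35 → 35 < 100
  N25: +80 → 80 ≥ 70
Round 3 — N25 buckles.
No further bucklings.

5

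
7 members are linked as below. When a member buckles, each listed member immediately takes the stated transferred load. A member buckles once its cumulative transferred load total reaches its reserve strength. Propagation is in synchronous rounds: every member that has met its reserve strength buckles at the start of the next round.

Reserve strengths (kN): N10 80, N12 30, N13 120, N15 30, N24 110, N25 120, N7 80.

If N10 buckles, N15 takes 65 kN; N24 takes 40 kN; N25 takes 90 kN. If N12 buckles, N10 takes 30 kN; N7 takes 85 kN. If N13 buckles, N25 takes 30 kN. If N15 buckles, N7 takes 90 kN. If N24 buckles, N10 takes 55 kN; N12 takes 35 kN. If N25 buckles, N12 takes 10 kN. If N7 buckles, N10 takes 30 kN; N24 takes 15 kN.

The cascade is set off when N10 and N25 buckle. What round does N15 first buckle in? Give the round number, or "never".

Round 1 — N10, N25 buckle (initial).
  N12: +10 → 10 < 30
  N15: +65 → 65 ≥ 30
  N24: +40 → 40 < 110
Round 2 — N15 buckles.
  N7: +90 → 90 ≥ 80
Round 3 — N7 buckles.
  N24: +15 → 55 < 110
No further bucklings.

2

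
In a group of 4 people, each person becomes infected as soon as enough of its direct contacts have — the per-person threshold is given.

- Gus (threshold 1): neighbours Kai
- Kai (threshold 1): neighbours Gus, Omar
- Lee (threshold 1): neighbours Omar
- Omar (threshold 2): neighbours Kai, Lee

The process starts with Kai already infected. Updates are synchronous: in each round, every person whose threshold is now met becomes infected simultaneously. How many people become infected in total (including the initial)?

Round 1 — Kai becomes infected (initial).
Round 2 — checking thresholds:
  Gus: 1 of 1 neighbours ≥ 1, becomes infected.
  Omar: 1 of 2 neighbours < 2, not yet.
Round 3 — no new infections; cascade stops.

2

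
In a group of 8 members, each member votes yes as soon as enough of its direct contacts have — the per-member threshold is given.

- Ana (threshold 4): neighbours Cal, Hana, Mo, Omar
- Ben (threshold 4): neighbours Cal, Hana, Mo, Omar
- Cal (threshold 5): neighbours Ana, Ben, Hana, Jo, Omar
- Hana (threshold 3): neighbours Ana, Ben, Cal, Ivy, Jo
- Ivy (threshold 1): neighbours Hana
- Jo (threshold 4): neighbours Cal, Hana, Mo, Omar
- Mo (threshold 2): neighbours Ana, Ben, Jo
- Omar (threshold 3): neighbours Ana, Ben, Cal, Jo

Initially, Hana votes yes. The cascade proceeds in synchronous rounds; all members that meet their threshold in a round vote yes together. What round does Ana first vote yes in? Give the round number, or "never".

never

Round 1 — Hana votes yes (initial).
Round 2 — checking thresholds:
  Ana: 1 of 4 neighbours < 4, not yet.
  Ben: 1 of 4 neighbours < 4, not yet.
  Cal: 1 of 5 neighbours < 5, not yet.
  Ivy: 1 of 1 neighbours ≥ 1, votes yes.
  Jo: 1 of 4 neighbours < 4, not yet.
Round 3 — no new yes votes; cascade stops.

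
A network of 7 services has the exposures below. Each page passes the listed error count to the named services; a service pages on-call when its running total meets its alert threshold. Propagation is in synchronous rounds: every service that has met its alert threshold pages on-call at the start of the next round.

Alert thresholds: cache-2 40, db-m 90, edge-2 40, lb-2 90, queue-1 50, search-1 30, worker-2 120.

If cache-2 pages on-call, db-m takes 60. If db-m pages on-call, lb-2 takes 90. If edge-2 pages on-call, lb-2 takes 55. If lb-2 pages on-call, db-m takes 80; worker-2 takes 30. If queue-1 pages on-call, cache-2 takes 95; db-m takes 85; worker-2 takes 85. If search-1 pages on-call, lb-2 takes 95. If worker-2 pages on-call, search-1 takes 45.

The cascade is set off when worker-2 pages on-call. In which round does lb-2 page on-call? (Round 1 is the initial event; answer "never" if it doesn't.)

Round 1 — worker-2 pages on-call (initial).
  search-1: +45 → 45 ≥ 30
Round 2 — search-1 pages on-call.
  lb-2: +95 → 95 ≥ 90
Round 3 — lb-2 pages on-call.
  db-m: +80 → 80 < 90
No further pages.

3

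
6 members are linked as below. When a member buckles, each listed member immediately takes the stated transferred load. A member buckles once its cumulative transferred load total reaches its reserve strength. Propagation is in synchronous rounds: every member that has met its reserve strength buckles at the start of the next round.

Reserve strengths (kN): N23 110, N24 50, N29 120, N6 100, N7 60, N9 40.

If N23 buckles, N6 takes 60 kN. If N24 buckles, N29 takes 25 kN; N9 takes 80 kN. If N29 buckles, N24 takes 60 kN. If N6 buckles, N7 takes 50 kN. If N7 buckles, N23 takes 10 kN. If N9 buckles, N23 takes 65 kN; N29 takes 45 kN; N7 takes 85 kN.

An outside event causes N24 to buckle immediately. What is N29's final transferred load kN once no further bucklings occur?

Round 1 — N24 buckles (initial).
  N29: +25 → 25 < 120
  N9: +80 → 80 ≥ 40
Round 2 — N9 buckles.
  N23: +65 → 65 < 110
  N29: +45 → 70 < 120
  N7: +85 → 85 ≥ 60
Round 3 — N7 buckles.
  N23: +10 → 75 < 110
No further bucklings.

70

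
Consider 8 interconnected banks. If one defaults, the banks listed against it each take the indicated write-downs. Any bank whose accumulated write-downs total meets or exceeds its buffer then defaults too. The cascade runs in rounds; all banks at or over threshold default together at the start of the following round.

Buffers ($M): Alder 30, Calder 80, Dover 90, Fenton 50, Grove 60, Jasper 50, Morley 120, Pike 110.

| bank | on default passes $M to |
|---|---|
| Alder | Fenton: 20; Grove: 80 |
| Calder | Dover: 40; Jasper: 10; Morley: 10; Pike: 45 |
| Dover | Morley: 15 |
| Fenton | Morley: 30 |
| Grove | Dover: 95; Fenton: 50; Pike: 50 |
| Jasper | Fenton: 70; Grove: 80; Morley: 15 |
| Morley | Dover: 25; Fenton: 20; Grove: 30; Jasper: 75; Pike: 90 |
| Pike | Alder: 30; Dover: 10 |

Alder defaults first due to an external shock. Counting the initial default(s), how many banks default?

4

Round 1 — Alder defaults (initial).
  Fenton: +20 → 20 < 50
  Grove: +80 → 80 ≥ 60
Round 2 — Grove defaults.
  Dover: +95 → 95 ≥ 90
  Fenton: +50 → 70 ≥ 50
  Pike: +50 → 50 < 110
Round 3 — Dover, Fenton default.
  Morley: +15+30 → 45 < 120
No further defaults.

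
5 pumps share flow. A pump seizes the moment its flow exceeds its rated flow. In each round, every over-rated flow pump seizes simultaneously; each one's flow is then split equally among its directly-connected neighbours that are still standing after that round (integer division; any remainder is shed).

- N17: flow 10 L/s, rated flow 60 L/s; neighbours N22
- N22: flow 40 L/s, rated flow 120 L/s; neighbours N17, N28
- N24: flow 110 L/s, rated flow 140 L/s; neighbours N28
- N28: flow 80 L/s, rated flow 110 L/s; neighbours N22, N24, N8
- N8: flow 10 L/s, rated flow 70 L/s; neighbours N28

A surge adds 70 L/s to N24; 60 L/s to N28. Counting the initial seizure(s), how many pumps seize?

Round 1 — N24 at 180 > 140; N28 at 140 > 110. N24, N28 seize.
  N24 sheds 180 L/s: no online neighbours, lost.
  N28 sheds 140 L/s to N22, N8: 70 each.
    N22: 40+70 = 110 ≤ 120
    N8: 10+70 = 80 > 70
Round 2 — N8 seizes.
  N8 sheds 80 L/s: no online neighbours, lost.
No further seizures.

3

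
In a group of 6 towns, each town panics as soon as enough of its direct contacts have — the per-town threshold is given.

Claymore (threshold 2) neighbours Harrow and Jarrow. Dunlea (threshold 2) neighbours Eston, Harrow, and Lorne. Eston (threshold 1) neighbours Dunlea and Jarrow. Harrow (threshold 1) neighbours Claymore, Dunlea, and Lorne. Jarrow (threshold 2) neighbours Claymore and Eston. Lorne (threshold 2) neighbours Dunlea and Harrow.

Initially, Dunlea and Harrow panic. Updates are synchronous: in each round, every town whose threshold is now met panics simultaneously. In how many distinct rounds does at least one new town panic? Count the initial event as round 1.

2

Round 1 — Dunlea, Harrow panic (initial).
Round 2 — checking thresholds:
  Claymore: 1 of 2 neighbours < 2, holds.
  Eston: 1 of 2 neighbours ≥ 1, panics.
  Lorne: 2 of 2 neighbours ≥ 2, panics.
Round 3 — no new panics; cascade stops.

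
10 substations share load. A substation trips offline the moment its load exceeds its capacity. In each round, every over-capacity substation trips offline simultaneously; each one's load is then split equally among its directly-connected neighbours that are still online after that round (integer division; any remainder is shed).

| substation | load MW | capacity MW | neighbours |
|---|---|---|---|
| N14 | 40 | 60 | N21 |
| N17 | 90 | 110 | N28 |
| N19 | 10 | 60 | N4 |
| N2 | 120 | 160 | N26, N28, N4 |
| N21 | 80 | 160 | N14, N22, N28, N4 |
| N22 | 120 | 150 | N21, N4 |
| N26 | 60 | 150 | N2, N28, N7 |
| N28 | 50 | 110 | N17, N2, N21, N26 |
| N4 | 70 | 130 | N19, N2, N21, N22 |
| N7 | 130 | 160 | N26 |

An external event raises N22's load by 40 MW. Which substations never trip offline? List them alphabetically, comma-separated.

Round 1 — N22 at 160 > 150. N22 trips offline.
  N22 sheds 160 MW to N21, N4: 80 each.
    N21: 80+80 = 160 ≤ 160
    N4: 70+80 = 150 > 130
Round 2 — N4 trips offline.
  N4 sheds 150 MW to N19, N2, N21: 50 each.
    N19: 10+50 = 60 ≤ 60
    N2: 120+50 = 170 > 160
    N21: 160+50 = 210 > 160
Round 3 — N2, N21 trip offline.
  N2 sheds 170 MW to N26, N28: 85 each.
    N26: 60+85 = 145 ≤ 150
    N28: 50+85 = 135 > 110
  N21 sheds 210 MW to N14, N28: 105 each.
    N14: 40+105 = 145 > 60
    N28: 135+105 = 240 > 110
Round 4 — N14, N28 trip offline.
  N14 sheds 145 MW: no online neighbours, lost.
  N28 sheds 240 MW to N17, N26: 120 each.
    N17: 90+120 = 210 > 110
    N26: 145+120 = 265 > 150
Round 5 — N17, N26 trip offline.
  N17 sheds 210 MW: no online neighbours, lost.
  N26 sheds 265 MW to N7: 265 each.
    N7: 130+265 = 395 > 160
Round 6 — N7 trips offline.
  N7 sheds 395 MW: no online neighbours, lost.
No further trips.

N19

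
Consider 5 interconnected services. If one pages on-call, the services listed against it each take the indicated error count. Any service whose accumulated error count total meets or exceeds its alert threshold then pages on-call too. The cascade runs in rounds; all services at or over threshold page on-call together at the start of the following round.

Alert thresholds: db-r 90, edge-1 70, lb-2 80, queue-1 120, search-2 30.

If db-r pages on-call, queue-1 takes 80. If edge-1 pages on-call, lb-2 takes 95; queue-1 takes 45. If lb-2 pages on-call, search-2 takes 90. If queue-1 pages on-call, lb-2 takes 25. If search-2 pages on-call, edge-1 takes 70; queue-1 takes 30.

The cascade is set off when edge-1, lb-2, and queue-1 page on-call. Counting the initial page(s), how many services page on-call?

Round 1 — edge-1, lb-2, queue-1 page on-call (initial).
  search-2: +90 → 90 ≥ 30
Round 2 — search-2 pages on-call.
No further pages.

4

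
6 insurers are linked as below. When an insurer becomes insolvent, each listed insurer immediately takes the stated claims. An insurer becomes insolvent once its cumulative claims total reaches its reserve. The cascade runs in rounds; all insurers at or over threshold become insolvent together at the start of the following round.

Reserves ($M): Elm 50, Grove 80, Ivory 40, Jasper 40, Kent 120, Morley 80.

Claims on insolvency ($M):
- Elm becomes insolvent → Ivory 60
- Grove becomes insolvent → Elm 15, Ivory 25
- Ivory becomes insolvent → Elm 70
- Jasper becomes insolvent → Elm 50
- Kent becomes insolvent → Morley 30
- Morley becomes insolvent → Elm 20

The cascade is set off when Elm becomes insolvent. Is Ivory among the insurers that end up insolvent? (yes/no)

Round 1 — Elm becomes insolvent (initial).
  Ivory: +60 → 60 ≥ 40
Round 2 — Ivory becomes insolvent.
No further insolvencies.

yes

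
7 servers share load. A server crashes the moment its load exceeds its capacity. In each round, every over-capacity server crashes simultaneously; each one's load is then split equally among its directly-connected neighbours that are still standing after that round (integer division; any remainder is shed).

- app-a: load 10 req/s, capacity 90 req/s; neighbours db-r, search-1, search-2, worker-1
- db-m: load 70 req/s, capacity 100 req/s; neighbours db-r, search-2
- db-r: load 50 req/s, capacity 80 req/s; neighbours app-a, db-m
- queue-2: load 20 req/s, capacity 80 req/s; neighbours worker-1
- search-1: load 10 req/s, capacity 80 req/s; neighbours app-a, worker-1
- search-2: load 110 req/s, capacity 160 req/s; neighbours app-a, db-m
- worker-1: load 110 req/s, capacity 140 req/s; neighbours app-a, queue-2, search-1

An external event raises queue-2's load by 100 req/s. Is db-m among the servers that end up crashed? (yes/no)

Round 1 — queue-2 at 120 > 80. queue-2 crashes.
  queue-2 sheds 120 req/s to worker-1: 120 each.
    worker-1: 110+120 = 230 > 140
Round 2 — worker-1 crashes.
  worker-1 sheds 230 req/s to app-a, search-1: 115 each.
    app-a: 10+115 = 125 > 90
    search-1: 10+115 = 125 > 80
Round 3 — app-a, search-1 crash.
  app-a sheds 125 req/s to db-r, search-2: 62 each (1 lost).
    db-r: 50+62 = 112 > 80
    search-2: 110+62 = 172 > 160
  search-1 sheds 125 req/s: no online neighbours, lost.
Round 4 — db-r, search-2 crash.
  db-r sheds 112 req/s to db-m: 112 each.
    db-m: 70+112 = 182 > 100
  search-2 sheds 172 req/s to db-m: 172 each.
    db-m: 182+172 = 354 > 100
Round 5 — db-m crashes.
  db-m sheds 354 req/s: no online neighbours, lost.
No further crashes.

yes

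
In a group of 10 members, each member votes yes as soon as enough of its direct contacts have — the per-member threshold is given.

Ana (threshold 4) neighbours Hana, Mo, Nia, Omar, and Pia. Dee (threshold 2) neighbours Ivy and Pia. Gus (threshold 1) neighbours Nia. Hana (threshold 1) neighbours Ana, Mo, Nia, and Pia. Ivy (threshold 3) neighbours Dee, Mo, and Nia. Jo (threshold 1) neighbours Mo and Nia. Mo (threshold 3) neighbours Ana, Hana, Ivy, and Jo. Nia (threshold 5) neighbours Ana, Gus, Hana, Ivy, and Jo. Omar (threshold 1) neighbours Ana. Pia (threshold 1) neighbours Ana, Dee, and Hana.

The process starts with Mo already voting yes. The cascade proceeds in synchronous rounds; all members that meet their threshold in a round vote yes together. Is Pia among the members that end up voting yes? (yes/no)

yes

Round 1 — Mo votes yes (initial).
Round 2 — checking thresholds:
  Ana: 1 of 5 neighbours < 4, below threshold.
  Hana: 1 of 4 neighbours ≥ 1, votes yes.
  Ivy: 1 of 3 neighbours < 3, below threshold.
  Jo: 1 of 2 neighbours ≥ 1, votes yes.
Round 3 — checking thresholds:
  Ana: 2 of 5 neighbours < 4, below threshold.
  Ivy: 1 of 3 neighbours < 3, below threshold.
  Nia: 2 of 5 neighbours < 5, below threshold.
  Pia: 1 of 3 neighbours ≥ 1, votes yes.
Round 4 — no new yes votes; cascade stops.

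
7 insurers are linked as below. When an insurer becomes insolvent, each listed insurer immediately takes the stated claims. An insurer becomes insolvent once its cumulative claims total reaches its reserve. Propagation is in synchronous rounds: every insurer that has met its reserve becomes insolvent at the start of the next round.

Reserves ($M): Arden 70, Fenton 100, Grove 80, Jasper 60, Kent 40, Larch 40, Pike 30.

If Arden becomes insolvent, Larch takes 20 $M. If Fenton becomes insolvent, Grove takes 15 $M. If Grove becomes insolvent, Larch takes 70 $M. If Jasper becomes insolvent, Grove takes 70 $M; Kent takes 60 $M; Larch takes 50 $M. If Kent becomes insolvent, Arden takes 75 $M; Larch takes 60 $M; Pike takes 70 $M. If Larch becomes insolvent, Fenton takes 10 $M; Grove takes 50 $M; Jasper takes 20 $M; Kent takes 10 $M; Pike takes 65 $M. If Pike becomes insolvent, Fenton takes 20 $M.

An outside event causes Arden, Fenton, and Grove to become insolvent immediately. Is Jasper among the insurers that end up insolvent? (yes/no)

Round 1 — Arden, Fenton, Grove become insolvent (initial).
  Larch: +20+70 → 90 ≥ 40
Round 2 — Larch becomes insolvent.
  Jasper: +20 → 20 < 60
  Kent: +10 → 10 < 40
  Pike: +65 → 65 ≥ 30
Round 3 — Pike becomes insolvent.
No further insolvencies.

no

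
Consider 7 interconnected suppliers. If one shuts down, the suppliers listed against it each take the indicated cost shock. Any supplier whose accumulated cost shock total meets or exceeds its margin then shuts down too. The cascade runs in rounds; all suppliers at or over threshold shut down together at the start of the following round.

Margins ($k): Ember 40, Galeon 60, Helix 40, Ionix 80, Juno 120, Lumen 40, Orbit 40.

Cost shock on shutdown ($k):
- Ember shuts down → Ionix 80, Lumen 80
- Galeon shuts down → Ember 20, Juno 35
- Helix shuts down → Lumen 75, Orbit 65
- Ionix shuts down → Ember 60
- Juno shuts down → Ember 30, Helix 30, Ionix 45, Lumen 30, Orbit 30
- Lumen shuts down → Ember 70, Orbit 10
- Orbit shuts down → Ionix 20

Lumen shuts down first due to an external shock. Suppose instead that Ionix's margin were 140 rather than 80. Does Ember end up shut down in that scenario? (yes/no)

yes

With Ionix's margin at 140:
Round 1 — Lumen shuts down (initial).
  Ember: +70 → 70 ≥ 40
  Orbit: +10 → 10 < 40
Round 2 — Ember shuts down.
  Ionix: +80 → 80 < 140
No further shutdowns.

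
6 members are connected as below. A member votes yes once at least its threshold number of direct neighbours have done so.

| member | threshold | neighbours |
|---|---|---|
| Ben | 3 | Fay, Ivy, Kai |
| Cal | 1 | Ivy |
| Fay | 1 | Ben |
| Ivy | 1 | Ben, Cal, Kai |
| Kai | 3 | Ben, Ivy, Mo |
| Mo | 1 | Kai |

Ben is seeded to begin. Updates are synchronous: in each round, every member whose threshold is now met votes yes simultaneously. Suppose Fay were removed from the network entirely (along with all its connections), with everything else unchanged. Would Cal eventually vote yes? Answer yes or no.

yes

With Fay removed:
Round 1 — Ben votes yes (initial).
Round 2 — checking thresholds:
  Ivy: 1 of 3 neighbours ≥ 1, votes yes.
  Kai: 1 of 3 neighbours < 3, below threshold.
Round 3 — checking thresholds:
  Cal: 1 of 1 neighbours ≥ 1, votes yes.
  Kai: 2 of 3 neighbours < 3, below threshold.
Round 4 — no new yes votes; cascade stops.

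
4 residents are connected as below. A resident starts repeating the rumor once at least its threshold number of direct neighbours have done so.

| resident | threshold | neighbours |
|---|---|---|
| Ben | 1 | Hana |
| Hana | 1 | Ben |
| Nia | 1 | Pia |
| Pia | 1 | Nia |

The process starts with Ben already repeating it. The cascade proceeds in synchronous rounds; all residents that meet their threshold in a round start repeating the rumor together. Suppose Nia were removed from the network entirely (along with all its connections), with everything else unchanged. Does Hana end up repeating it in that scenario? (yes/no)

With Nia removed:
Round 1 — Ben starts repeating the rumor (initial).
Round 2 — checking thresholds:
  Hana: 1 of 1 neighbours ≥ 1, starts repeating the rumor.
Round 3 — no new spreads; cascade stops.

yes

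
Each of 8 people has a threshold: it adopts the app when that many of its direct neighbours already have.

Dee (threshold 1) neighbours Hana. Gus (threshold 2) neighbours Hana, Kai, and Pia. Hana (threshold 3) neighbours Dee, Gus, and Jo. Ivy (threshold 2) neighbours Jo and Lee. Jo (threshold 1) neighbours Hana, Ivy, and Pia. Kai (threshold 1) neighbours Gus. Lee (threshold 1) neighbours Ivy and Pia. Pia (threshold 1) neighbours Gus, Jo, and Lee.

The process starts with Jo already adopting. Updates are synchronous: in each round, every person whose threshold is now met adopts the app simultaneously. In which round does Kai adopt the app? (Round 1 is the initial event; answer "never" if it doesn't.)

Round 1 — Jo adopts the app (initial).
Round 2 — checking thresholds:
  Hana: 1 of 3 neighbours < 3, not yet.
  Ivy: 1 of 2 neighbours < 2, not yet.
  Pia: 1 of 3 neighbours ≥ 1, adopts the app.
Round 3 — checking thresholds:
  Gus: 1 of 3 neighbours < 2, not yet.
  Hana: 1 of 3 neighbours < 3, not yet.
  Ivy: 1 of 2 neighbours < 2, not yet.
  Lee: 1 of 2 neighbours ≥ 1, adopts the app.
Round 4 — checking thresholds:
  Gus: 1 of 3 neighbours < 2, not yet.
  Hana: 1 of 3 neighbours < 3, not yet.
  Ivy: 2 of 2 neighbours ≥ 2, adopts the app.
Round 5 — no new adoptions; cascade stops.

never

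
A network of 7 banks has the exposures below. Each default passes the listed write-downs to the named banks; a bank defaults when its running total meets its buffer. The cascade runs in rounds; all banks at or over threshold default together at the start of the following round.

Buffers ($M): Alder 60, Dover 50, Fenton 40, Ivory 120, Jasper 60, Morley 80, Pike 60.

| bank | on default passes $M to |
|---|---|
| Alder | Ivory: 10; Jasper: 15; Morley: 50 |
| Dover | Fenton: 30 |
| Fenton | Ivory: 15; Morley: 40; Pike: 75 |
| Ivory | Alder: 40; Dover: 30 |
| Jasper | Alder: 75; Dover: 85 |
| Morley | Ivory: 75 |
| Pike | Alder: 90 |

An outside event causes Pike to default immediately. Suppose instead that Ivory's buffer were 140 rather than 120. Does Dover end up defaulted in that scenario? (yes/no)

With Ivory's buffer at 140:
Round 1 — Pike defaults (initial).
  Alder: +90 → 90 ≥ 60
Round 2 — Alder defaults.
  Ivory: +10 → 10 < 140
  Jasper: +15 → 15 < 60
  Morley: +50 → 50 < 80
No further defaults.

no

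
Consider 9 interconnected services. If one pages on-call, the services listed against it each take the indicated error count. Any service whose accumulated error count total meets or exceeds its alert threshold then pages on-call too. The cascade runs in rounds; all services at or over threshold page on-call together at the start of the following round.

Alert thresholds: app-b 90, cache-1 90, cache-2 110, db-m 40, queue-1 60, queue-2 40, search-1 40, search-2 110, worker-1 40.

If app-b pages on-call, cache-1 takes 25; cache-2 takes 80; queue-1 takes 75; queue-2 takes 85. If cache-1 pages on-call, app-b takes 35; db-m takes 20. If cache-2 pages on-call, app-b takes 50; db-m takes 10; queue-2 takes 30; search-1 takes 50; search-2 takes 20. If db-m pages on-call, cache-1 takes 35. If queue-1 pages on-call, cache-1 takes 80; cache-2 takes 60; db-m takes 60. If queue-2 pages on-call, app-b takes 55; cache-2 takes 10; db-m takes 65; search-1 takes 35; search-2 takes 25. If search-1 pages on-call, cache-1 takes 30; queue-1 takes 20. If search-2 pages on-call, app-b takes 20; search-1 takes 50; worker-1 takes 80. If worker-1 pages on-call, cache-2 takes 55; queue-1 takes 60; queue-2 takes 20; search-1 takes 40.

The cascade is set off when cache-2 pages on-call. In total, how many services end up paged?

Round 1 — cache-2 pages on-call (initial).
  app-b: +50 → 50 < 90
  db-m: +10 → 10 < 40
  queue-2: +30 → 30 < 40
  search-1: +50 → 50 ≥ 40
  search-2: +20 → 20 < 110
Round 2 — search-1 pages on-call.
  cache-1: +30 → 30 < 90
  queue-1: +20 → 20 < 60
No further pages.

2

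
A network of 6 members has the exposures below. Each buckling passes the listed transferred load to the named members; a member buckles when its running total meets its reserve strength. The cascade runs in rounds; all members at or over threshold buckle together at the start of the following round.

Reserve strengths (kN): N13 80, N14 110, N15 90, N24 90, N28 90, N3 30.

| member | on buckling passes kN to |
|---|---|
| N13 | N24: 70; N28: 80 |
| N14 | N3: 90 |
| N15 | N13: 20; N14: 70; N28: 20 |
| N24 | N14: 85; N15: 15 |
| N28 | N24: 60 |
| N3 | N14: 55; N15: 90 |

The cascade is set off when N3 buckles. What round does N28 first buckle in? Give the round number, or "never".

Round 1 — N3 buckles (initial).
  N14: +55 → 55 < 110
  N15: +90 → 90 ≥ 90
Round 2 — N15 buckles.
  N13: +20 → 20 < 80
  N14: +70 → 125 ≥ 110
  N28: +20 → 20 < 90
Round 3 — N14 buckles.
No further bucklings.

never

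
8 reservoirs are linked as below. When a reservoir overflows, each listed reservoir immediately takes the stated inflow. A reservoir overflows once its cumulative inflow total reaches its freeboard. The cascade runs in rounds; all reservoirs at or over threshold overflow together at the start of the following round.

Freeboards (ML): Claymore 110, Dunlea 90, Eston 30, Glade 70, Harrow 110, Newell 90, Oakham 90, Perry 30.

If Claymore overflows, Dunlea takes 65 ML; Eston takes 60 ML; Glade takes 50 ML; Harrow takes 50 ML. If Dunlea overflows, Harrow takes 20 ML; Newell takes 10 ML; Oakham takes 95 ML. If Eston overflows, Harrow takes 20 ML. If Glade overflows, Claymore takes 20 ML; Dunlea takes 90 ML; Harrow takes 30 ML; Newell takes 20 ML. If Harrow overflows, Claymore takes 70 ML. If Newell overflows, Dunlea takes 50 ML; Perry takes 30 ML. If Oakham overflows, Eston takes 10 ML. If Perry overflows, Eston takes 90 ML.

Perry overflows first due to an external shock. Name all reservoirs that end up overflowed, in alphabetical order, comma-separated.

Round 1 — Perry overflows (initial).
  Eston: +90 → 90 ≥ 30
Round 2 — Eston overflows.
  Harrow: +20 → 20 < 110
No further overflows.

Eston, Perry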